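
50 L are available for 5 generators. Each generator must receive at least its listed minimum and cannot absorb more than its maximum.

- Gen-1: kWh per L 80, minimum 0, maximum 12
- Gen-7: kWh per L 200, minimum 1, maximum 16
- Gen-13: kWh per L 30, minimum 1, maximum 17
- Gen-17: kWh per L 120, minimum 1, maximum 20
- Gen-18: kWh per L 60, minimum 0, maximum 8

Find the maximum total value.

Meeting every minimum uses 0+1+1+1+0 = 3 L, leaving 47.
Order the generators by kWh per L: Gen-7 200 > Gen-17 120 > Gen-1 80 > Gen-18 60 > Gen-13 30.
Give Gen-7 15 more to hit its cap of 16 ; 32 left.
Gen-17 takes 19 more to reach its cap of 20 ; 13 left.
Gen-1 takes 12 more to reach its cap of 12 ; 1 left.
Gen-18 has room for 8 more but only 1 remain, so it gets 1.
Total = 80×12 + 200×16 + 30×1 + 120×20 + 60×1 = 6650.

6650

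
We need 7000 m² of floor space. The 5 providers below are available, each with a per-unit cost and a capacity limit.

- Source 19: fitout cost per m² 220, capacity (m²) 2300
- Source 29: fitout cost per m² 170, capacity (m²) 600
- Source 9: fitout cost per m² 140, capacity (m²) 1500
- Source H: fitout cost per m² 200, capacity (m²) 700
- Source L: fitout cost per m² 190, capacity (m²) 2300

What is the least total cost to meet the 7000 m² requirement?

1307000

Use providers in increasing cost order.
Source 9 (140): use full 1500 — 5500 m² to go.
Source 29 (170): use full 600 — 4900 m² to go.
Source L at 190: take all 2300 m² — 2600 still needed.
Source H (200): use full 700 — 1900 m² to go.
Source 19 (220): take the remaining 1900 — done.
Cost = 1500×140 + 600×170 + 2300×190 + 700×200 + 1900×220 = 1307000.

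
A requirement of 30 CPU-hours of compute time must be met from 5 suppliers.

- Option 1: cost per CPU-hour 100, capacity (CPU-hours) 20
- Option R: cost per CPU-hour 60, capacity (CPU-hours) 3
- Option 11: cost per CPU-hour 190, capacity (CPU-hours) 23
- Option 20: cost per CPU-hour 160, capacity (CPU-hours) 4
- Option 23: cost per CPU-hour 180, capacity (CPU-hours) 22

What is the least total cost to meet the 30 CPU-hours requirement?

Fill from the cheapest supplier first.
Take 3 from Option R at 60 → need 27 more.
Take 20 from Option 1 at 100 → need 7 more.
Option 20 at 160: take all 4 CPU-hours → 3 still needed.
Take 3 from Option 23 at 180 to finish.
Option 11: unused.
Cost = 3×60 + 20×100 + 4×160 + 3×180 = 3360.

3360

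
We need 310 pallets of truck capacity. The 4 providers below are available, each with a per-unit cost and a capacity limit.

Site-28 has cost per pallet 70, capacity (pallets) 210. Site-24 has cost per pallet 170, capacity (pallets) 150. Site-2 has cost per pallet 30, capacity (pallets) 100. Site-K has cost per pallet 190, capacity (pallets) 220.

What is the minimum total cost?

Fill from the cheapest provider first.
Site-2 (30): use full 100 → 210 pallets to go.
Site-28 at 70: take all 210 pallets → 0 still needed.
Site-24, Site-K: unused.
Cost = 100×30 + 210×70 = 17700.

17700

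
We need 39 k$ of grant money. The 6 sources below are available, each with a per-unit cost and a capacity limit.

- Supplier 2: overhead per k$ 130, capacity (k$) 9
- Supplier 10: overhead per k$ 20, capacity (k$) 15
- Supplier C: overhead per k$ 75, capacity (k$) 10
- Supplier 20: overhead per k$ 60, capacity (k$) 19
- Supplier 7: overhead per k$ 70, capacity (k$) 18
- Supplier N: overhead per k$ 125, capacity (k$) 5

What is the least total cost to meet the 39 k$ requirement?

Use sources in increasing cost order.
Supplier 10 (20): use full 15 — 24 k$ to go.
Supplier 20 at 60: take all 19 k$ — 5 still needed.
Supplier 7 (70): take the remaining 5 — done.
Supplier C, Supplier N, Supplier 2: unused.
Cost = 15×20 + 19×60 + 5×70 = 1790.

1790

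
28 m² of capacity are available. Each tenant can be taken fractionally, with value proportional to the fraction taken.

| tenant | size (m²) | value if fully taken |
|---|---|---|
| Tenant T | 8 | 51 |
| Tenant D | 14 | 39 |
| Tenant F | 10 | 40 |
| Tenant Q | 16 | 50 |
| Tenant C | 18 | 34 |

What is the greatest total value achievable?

Sort by value density: Tenant T 51/8≈6.38, Tenant F 40/10≈4, Tenant Q 50/16≈3.12, Tenant D 39/14≈2.79, Tenant C 34/18≈1.89.
Tenant T: take in full, 8 m² for value 51 — 20 left.
Tenant F: take in full, 10 m² for value 40 — 10 left.
10 m² left: a 10/16 share of Tenant Q gives 50×10/16 = 31.25.
Total value = 122.25.

122.25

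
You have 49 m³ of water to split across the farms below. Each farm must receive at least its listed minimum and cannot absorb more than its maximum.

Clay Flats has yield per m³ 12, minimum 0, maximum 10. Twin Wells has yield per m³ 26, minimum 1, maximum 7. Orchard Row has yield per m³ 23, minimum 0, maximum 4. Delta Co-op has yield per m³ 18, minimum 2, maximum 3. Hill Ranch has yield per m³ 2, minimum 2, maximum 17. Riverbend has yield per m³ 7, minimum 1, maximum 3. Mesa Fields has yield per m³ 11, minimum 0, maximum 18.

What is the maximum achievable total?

675

Meeting every minimum uses 0+1+0+2+2+1+0 = 6 m³, leaving 43.
Highest yield per m³ first: Twin Wells 26 > Orchard Row 23 > Delta Co-op 18 > Clay Flats 12 > Mesa Fields 11 > Riverbend 7 > Hill Ranch 2.
Twin Wells takes 6 more to reach its cap of 7 — 37 left.
Orchard Row: +4 to 4 (cap) — 33 left.
Delta Co-op takes 1 more to reach its cap of 3 — 32 left.
Clay Flats: +10 to 10 (cap) — 22 left.
Mesa Fields takes 18 more to reach its cap of 18 — 4 left.
Riverbend: +2 to 3 (cap) — 2 left.
Hill Ranch has room for 15 more but only 2 remain, so it gets 4.
Total = 12×10 + 26×7 + 23×4 + 18×3 + 2×4 + 7×3 + 11×18 = 675.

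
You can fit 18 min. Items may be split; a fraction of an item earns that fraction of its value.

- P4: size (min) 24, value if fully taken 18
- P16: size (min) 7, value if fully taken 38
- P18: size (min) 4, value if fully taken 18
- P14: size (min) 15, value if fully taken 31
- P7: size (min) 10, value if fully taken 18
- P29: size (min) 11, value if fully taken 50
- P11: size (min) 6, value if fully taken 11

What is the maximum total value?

Rank by value-to-size ratio: P16 38/7≈5.43, P29 50/11≈4.55, P18 18/4≈4.5, P14 31/15≈2.07, P11 11/6≈1.83, P7 18/10≈1.8, P4 18/24≈0.75.
P16: take in full, 7 min for value 38 → 11 left.
P29: take in full, 11 min for value 50 → 0 left.
Total value = 88.

88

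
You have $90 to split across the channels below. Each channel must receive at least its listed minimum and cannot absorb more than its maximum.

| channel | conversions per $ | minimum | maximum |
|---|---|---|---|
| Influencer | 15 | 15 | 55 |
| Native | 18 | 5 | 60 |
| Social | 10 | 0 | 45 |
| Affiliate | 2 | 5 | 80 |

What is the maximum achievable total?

1465

Meeting every minimum uses 15+5+0+5 = 25 $, leaving 65.
Order the channels by conversions per $: Native 18 > Influencer 15 > Social 10 > Affiliate 2.
Native: +55 to 60 (cap) ; 10 left.
Only 10 left; Influencer takes them to reach 25.
Total = 15×25 + 18×60 + 2×5 = 1465.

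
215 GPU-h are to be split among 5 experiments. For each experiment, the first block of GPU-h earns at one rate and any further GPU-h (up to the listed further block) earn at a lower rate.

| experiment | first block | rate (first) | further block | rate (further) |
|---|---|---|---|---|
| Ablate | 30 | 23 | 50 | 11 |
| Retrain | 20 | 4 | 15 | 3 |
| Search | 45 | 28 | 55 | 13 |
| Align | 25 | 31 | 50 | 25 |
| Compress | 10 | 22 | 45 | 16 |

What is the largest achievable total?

Rank every tier by rate: Align/T1 31 > Search/T1 28 > Align/T2 25 > Ablate/T1 23 > Compress/T1 22 > Compress/T2 16 > Search/T2 13 > Ablate/T2 11 > Retrain/T1 4 > Retrain/T2 3.
Fill Align T1 block (25 at 31) — 190 left.
Fill Search T1 block (45 at 28) — 145 left.
Align T2 at 25: fill all 50 — 95 left.
Ablate/T1 (23): +30 — 65 left.
Fill Compress T1 block (10 at 22) — 55 left.
Compress/T2 (16): +45 — 10 left.
10 remain; put them into Search T2 at 13.
Total = 31×25 + 28×45 + 25×50 + 23×30 + 22×10 + 16×45 + 13×10 = 5045.

5045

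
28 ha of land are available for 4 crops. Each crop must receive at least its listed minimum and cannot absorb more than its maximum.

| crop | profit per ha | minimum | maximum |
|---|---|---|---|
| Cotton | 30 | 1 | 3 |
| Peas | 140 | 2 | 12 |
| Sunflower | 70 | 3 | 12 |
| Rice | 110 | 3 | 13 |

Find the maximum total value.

Meeting every minimum uses 1+2+3+3 = 9 ha, leaving 19.
Order the crops by profit per ha: Peas 140 > Rice 110 > Sunflower 70 > Cotton 30.
Give Peas 10 more to hit its cap of 12 → 9 left.
Only 9 left; Rice takes them to reach 12.
Total = 30×1 + 140×12 + 70×3 + 110×12 = 3240.

3240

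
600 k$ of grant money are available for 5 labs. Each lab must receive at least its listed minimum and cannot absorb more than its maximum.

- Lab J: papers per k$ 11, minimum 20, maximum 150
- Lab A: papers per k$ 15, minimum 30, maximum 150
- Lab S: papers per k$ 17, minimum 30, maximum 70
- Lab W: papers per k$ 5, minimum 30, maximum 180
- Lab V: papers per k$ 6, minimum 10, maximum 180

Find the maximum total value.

6420

Meeting every minimum uses 20+30+30+30+10 = 120 k$, leaving 480.
Highest papers per k$ first: Lab S 17 > Lab A 15 > Lab J 11 > Lab V 6 > Lab W 5.
Lab S: +40 to 70 (cap) — 440 left.
Give Lab A 120 more to hit its cap of 150 — 320 left.
Give Lab J 130 more to hit its cap of 150 — 190 left.
Lab V: +170 to 180 (cap) — 20 left.
Only 20 left; Lab W takes them to reach 50.
Total = 11×150 + 15×150 + 17×70 + 5×50 + 6×180 = 6420.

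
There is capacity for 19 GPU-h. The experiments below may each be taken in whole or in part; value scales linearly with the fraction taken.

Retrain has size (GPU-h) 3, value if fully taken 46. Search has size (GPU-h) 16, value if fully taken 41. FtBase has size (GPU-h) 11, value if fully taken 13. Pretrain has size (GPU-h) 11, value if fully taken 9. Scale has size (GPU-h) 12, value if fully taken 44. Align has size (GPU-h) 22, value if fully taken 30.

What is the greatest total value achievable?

Rank by value-to-size ratio: Retrain 46/3≈15.3, Scale 44/12≈3.67, Search 41/16≈2.56, Align 30/22≈1.36, FtBase 13/11≈1.18, Pretrain 9/11≈0.818.
Retrain: take in full, 3 GPU-h for value 46 ; 16 left.
Take all of Scale (12 GPU-h, value 44) ; 4 GPU-h left.
Fill the last 4 GPU-h with part of Search: 4/16 of it earns 10.25.
Total value = 100.25.

100.25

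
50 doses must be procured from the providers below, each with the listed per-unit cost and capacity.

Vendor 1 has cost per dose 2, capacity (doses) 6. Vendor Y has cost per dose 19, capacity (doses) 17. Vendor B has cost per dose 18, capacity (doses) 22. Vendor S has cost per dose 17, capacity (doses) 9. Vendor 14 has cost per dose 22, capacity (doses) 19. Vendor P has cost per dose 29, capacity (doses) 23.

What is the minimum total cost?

Use providers in increasing cost order.
Take 6 from Vendor 1 at 2 — need 44 more.
Vendor S (17): use full 9 — 35 doses to go.
Vendor B (18): use full 22 — 13 doses to go.
Vendor Y (19): take the remaining 13 — done.
Vendor 14, Vendor P: unused.
Cost = 6×2 + 9×17 + 22×18 + 13×19 = 808.

808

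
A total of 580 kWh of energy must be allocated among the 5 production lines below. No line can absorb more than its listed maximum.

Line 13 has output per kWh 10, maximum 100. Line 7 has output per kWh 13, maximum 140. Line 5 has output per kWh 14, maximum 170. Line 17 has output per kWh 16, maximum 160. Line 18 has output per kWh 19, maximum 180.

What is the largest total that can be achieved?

9270

Order the production lines by output per kWh: Line 18 19 > Line 17 16 > Line 5 14 > Line 7 13 > Line 13 10.
Line 18 takes 180 to reach its cap of 180 → 400 left.
Give Line 17 160 to hit its cap of 160 → 240 left.
Give Line 5 170 to hit its cap of 170 → 70 left.
Only 70 left; Line 7 takes them to reach 70.
Total = 13×70 + 14×170 + 16×160 + 19×180 = 9270.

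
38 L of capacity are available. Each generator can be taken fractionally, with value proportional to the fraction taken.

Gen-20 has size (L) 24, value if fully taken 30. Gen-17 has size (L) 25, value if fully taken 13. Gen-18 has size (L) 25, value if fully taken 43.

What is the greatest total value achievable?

Best value per unit of size first: Gen-18 43/25≈1.72, Gen-20 30/24≈1.25, Gen-17 13/25≈0.52.
Take all of Gen-18 (25 L, value 43) ; 13 L left.
Fill the last 13 L with part of Gen-20: 13/24 of it earns 16.25.
Total value = 59.25.

59.25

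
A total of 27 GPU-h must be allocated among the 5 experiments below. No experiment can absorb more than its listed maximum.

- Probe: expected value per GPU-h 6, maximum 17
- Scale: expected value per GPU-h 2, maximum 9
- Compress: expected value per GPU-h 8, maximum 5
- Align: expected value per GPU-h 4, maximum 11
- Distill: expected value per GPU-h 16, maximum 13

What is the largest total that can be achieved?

302

Rank by expected value per GPU-h: Distill 16 > Compress 8 > Probe 6 > Align 4 > Scale 2.
Give Distill 13 to hit its cap of 13 ; 14 left.
Compress: +5 to 5 (cap) ; 9 left.
Probe has room for 17 but only 9 remain, so it gets 9.
Total = 6×9 + 8×5 + 16×13 = 302.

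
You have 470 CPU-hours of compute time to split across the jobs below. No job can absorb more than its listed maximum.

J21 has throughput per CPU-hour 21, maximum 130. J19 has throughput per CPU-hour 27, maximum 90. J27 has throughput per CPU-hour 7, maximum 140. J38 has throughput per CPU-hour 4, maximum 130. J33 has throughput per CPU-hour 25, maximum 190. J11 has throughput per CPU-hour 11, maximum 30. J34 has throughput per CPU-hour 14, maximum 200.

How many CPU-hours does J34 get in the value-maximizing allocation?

60

Order the jobs by throughput per CPU-hour: J19 27 > J33 25 > J21 21 > J34 14 > J11 11 > J27 7 > J38 4.
J19: +90 to 90 (cap) ; 380 left.
Give J33 190 to hit its cap of 190 ; 190 left.
J21 takes 130 to reach its cap of 130 ; 60 left.
J34: +60 (room for 200) → 60. Pool exhausted.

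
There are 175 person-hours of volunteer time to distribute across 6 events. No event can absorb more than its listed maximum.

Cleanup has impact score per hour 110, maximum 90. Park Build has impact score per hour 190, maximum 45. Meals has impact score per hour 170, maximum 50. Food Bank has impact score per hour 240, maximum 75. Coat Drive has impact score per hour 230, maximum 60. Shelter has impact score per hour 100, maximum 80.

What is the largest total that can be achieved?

39400

Order the events by impact score per hour: Food Bank 240 > Coat Drive 230 > Park Build 190 > Meals 170 > Cleanup 110 > Shelter 100.
Food Bank: +75 to 75 (cap) — 100 left.
Coat Drive: +60 to 60 (cap) — 40 left.
Park Build: +40 (room for 45) → 40. Pool exhausted.
Total = 190×40 + 240×75 + 230×60 = 39400.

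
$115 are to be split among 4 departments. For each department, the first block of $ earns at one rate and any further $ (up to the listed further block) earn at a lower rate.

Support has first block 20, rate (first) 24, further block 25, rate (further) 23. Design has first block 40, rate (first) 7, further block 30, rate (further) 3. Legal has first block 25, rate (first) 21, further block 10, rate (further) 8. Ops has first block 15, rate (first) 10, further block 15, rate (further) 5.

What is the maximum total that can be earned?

Treat each block as its own option and order by rate: Support/T1 24 > Support/T2 23 > Legal/T1 21 > Ops/T1 10 > Legal/T2 8 > Design/T1 7 > Ops/T2 5 > Design/T2 3.
Support T1 at 24: fill all 20 → 95 left.
Support T2 at 23: fill all 25 → 70 left.
Fill Legal T1 block (25 at 21) → 45 left.
Ops/T1 (10): +15 → 30 left.
Legal/T2 (8): +10 → 20 left.
20 remain; put them into Design T1 at 7.
Total = 24×20 + 23×25 + 21×25 + 10×15 + 8×10 + 7×20 = 1950.

1950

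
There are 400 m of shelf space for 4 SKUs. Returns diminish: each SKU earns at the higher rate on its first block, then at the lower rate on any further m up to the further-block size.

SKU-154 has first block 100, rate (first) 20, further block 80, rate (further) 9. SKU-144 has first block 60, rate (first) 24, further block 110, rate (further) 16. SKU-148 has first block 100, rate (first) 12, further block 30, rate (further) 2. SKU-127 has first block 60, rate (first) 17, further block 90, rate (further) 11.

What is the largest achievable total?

7060

Order all 8 blocks by rate: SKU-144/T1 24 > SKU-154/T1 20 > SKU-127/T1 17 > SKU-144/T2 16 > SKU-148/T1 12 > SKU-127/T2 11 > SKU-154/T2 9 > SKU-148/T2 2.
SKU-144 T1 at 24: fill all 60 — 340 left.
SKU-154 T1 at 20: fill all 100 — 240 left.
SKU-127 T1 at 17: fill all 60 — 180 left.
SKU-144 T2 at 16: fill all 110 — 70 left.
70 remain; put them into SKU-148 T1 at 12.
Total = 24×60 + 20×100 + 17×60 + 16×110 + 12×70 = 7060.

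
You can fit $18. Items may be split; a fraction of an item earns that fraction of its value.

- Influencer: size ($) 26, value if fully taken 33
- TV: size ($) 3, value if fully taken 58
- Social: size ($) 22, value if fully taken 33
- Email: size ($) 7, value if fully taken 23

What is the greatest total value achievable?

Rank by value-to-size ratio: TV 58/3≈19.3, Email 23/7≈3.29, Social 33/22≈1.5, Influencer 33/26≈1.27.
All 3 $ of TV fit (value 58) → 15 remain.
All 7 $ of Email fit (value 23) → 8 remain.
8 $ left: a 8/22 share of Social gives 33×8/22 = 12.
Total value = 93.

93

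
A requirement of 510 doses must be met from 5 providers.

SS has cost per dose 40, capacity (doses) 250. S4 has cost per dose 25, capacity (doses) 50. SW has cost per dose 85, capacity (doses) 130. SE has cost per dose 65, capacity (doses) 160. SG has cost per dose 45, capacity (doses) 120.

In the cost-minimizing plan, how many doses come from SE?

90

Cheapest first:
Take 50 from S4 at 25 ; need 460 more.
Take 250 from SS at 40 ; need 210 more.
SG at 45: take all 120 doses ; 90 still needed.
Take 90 from SE at 65 to finish.
SW: unused.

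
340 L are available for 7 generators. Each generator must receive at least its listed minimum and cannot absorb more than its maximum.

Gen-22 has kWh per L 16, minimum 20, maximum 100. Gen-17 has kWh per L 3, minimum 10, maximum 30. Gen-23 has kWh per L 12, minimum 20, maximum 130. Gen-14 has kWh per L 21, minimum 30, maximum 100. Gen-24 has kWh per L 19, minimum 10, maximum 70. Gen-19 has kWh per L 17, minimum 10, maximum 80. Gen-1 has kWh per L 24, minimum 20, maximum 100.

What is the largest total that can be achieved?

6760

Meeting every minimum uses 20+10+20+30+10+10+20 = 120 L, leaving 220.
Highest kWh per L first: Gen-1 24 > Gen-14 21 > Gen-24 19 > Gen-19 17 > Gen-22 16 > Gen-23 12 > Gen-17 3.
Gen-1: +80 to 100 (cap) ; 140 left.
Gen-14 takes 70 more to reach its cap of 100 ; 70 left.
Gen-24 takes 60 more to reach its cap of 70 ; 10 left.
Gen-19: +10 (room for 70) → 20. Pool exhausted.
Total = 16×20 + 3×10 + 12×20 + 21×100 + 19×70 + 17×20 + 24×100 = 6760.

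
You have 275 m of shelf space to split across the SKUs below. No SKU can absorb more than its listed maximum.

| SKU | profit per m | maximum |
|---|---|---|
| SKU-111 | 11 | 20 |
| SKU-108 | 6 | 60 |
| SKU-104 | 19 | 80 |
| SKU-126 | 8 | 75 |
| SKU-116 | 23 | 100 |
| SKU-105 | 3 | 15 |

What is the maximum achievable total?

4640

Highest profit per m first: SKU-116 23 > SKU-104 19 > SKU-111 11 > SKU-126 8 > SKU-108 6 > SKU-105 3.
SKU-116 takes 100 to reach its cap of 100 → 175 left.
Give SKU-104 80 to hit its cap of 80 → 95 left.
SKU-111 takes 20 to reach its cap of 20 → 75 left.
SKU-126 takes 75 to reach its cap of 75 → 0 left.
Total = 11×20 + 19×80 + 8×75 + 23×100 = 4640.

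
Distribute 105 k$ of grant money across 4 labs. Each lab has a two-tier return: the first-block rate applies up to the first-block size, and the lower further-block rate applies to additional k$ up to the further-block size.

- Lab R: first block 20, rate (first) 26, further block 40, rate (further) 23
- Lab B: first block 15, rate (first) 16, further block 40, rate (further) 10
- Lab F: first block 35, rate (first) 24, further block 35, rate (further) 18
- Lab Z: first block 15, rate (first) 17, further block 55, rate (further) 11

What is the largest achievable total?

2460

Treat each block as its own option and order by rate: Lab R/T1 26 > Lab F/T1 24 > Lab R/T2 23 > Lab F/T2 18 > Lab Z/T1 17 > Lab B/T1 16 > Lab Z/T2 11 > Lab B/T2 10.
Lab R/T1 (26): +20 → 85 left.
Lab F/T1 (24): +35 → 50 left.
Lab R/T2 (23): +40 → 10 left.
Lab F T2 at 18: only 10 left, fill 10.
Total = 26×20 + 24×35 + 23×40 + 18×10 = 2460.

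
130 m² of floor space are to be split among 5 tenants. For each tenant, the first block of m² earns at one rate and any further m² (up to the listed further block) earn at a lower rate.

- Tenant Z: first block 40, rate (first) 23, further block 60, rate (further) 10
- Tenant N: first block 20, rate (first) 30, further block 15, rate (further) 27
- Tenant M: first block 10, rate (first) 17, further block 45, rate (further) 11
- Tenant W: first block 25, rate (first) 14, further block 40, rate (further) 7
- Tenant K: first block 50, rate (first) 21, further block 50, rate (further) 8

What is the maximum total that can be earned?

Order all 10 blocks by rate: Tenant N/tier1 30 > Tenant N/tier2 27 > Tenant Z/tier1 23 > Tenant K/tier1 21 > Tenant M/tier1 17 > Tenant W/tier1 14 > Tenant M/tier2 11 > Tenant Z/tier2 10 > Tenant K/tier2 8 > Tenant W/tier2 7.
Tenant N/tier1 (30): +20 → 110 left.
Tenant N tier2 at 27: fill all 15 → 95 left.
Fill Tenant Z tier1 block (40 at 23) → 55 left.
Tenant K tier1 at 21: fill all 50 → 5 left.
Tenant M/tier1: +5 of 10 at 17; pool empty.
Total = 30×20 + 27×15 + 23×40 + 21×50 + 17×5 = 3060.

3060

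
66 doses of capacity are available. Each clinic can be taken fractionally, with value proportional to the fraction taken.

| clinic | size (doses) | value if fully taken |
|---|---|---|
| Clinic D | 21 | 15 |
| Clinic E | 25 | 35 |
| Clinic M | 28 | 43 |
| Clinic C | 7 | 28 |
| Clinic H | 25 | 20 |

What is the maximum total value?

Best value per unit of size first: Clinic C 28/7≈4, Clinic M 43/28≈1.54, Clinic E 35/25≈1.4, Clinic H 20/25≈0.8, Clinic D 15/21≈0.714.
Take all of Clinic C (7 doses, value 28) — 59 doses left.
Clinic M: take in full, 28 doses for value 43 — 31 left.
All 25 doses of Clinic E fit (value 35) — 6 remain.
Fill the last 6 doses with part of Clinic H: 6/25 of it earns 4.8.
Total value = 110.8.

110.8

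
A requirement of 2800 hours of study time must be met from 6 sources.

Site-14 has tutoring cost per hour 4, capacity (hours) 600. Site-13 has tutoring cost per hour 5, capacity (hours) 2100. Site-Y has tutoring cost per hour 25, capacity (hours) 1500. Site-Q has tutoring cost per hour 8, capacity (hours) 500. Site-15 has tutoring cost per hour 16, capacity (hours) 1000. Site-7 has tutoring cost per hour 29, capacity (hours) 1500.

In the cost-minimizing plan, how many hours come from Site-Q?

100

Cheapest first:
Site-14 (4): use full 600 ; 2200 hours to go.
Site-13 (5): use full 2100 ; 100 hours to go.
Site-Q at 8: take 100 of its 500 ; requirement met.
Site-15, Site-Y, Site-7: unused.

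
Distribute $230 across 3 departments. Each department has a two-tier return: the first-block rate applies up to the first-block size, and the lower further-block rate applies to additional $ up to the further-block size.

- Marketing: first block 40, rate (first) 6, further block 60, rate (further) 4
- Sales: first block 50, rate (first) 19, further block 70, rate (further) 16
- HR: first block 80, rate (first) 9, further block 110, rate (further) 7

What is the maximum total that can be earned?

Order all 6 blocks by rate: Sales/T1 19 > Sales/T2 16 > HR/T1 9 > HR/T2 7 > Marketing/T1 6 > Marketing/T2 4.
Fill Sales T1 block (50 at 19) — 180 left.
Sales/T2 (16): +70 — 110 left.
HR/T1 (9): +80 — 30 left.
HR T2 at 7: only 30 left, fill 30.
Total = 19×50 + 16×70 + 9×80 + 7×30 = 3000.

3000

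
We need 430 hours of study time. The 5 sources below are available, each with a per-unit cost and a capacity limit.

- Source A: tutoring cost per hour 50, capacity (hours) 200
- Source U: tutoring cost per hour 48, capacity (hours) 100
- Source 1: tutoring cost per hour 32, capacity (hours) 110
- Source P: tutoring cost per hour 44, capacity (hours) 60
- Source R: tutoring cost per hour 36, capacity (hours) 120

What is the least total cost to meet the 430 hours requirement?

17280

Fill from the cheapest source first.
Source 1 (32): use full 110 — 320 hours to go.
Take 120 from Source R at 36 — need 200 more.
Take 60 from Source P at 44 — need 140 more.
Source U at 48: take all 100 hours — 40 still needed.
Source A (50): take the remaining 40 — done.
Cost = 110×32 + 120×36 + 60×44 + 100×48 + 40×50 = 17280.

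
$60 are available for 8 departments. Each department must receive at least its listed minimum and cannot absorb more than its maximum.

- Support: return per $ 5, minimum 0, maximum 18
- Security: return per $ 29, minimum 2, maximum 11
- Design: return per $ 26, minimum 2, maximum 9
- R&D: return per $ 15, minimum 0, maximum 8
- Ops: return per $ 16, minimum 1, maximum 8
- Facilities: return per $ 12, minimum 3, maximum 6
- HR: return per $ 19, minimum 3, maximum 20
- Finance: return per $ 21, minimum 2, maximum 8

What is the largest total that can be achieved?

Meeting every minimum uses 0+2+2+0+1+3+3+2 = 13 $, leaving 47.
Order the departments by return per $: Security 29 > Design 26 > Finance 21 > HR 19 > Ops 16 > R&D 15 > Facilities 12 > Support 5.
Give Security 9 more to hit its cap of 11 ; 38 left.
Give Design 7 more to hit its cap of 9 ; 31 left.
Finance: +6 to 8 (cap) ; 25 left.
HR takes 17 more to reach its cap of 20 ; 8 left.
Ops takes 7 more to reach its cap of 8 ; 1 left.
R&D has room for 8 more but only 1 remain, so it gets 1.
Total = 29×11 + 26×9 + 15×1 + 16×8 + 12×3 + 19×20 + 21×8 = 1280.

1280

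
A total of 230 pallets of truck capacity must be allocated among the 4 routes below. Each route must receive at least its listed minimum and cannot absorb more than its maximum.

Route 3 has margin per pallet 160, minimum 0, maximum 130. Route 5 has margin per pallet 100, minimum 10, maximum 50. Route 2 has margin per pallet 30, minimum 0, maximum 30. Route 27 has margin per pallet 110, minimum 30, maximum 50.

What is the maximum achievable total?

31300

Meeting every minimum uses 0+10+0+30 = 40 pallets, leaving 190.
Rank by margin per pallet: Route 3 160 > Route 27 110 > Route 5 100 > Route 2 30.
Route 3 takes 130 more to reach its cap of 130 ; 60 left.
Give Route 27 20 more to hit its cap of 50 ; 40 left.
Route 5 takes 40 more to reach its cap of 50 ; 0 left.
Total = 160×130 + 100×50 + 110×50 = 31300.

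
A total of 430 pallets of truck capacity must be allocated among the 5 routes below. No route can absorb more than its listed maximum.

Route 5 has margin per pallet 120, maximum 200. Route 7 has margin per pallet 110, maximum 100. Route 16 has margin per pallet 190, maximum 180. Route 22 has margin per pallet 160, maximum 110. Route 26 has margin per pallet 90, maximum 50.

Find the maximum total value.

Highest margin per pallet first: Route 16 190 > Route 22 160 > Route 5 120 > Route 7 110 > Route 26 90.
Route 16: +180 to 180 (cap) ; 250 left.
Route 22: +110 to 110 (cap) ; 140 left.
Route 5: +140 (room for 200) → 140. Pool exhausted.
Total = 120×140 + 190×180 + 160×110 = 68600.

68600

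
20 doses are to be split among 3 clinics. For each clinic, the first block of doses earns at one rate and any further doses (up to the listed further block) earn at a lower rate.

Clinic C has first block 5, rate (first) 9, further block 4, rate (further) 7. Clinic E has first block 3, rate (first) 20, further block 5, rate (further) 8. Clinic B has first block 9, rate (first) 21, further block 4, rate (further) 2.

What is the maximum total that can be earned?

318

Treat each block as its own option and order by rate: Clinic B/tier1 21 > Clinic E/tier1 20 > Clinic C/tier1 9 > Clinic E/tier2 8 > Clinic C/tier2 7 > Clinic B/tier2 2.
Clinic B/tier1 (21): +9 ; 11 left.
Fill Clinic E tier1 block (3 at 20) ; 8 left.
Clinic C tier1 at 9: fill all 5 ; 3 left.
3 remain; put them into Clinic E tier2 at 8.
Total = 21×9 + 20×3 + 9×5 + 8×3 = 318.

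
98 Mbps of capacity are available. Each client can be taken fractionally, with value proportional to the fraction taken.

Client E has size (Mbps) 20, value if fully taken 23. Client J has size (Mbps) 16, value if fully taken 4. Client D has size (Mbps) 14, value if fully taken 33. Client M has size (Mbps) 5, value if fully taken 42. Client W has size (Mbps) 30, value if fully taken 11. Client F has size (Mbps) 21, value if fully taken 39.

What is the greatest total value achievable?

Sort by value density: Client M 42/5≈8.4, Client D 33/14≈2.36, Client F 39/21≈1.86, Client E 23/20≈1.15, Client W 11/30≈0.367, Client J 4/16≈0.25.
Take all of Client M (5 Mbps, value 42) — 93 Mbps left.
All 14 Mbps of Client D fit (value 33) — 79 remain.
Take all of Client F (21 Mbps, value 39) — 58 Mbps left.
All 20 Mbps of Client E fit (value 23) — 38 remain.
Take all of Client W (30 Mbps, value 11) — 8 Mbps left.
8 Mbps left: a 8/16 share of Client J gives 4×8/16 = 2.
Total value = 150.

150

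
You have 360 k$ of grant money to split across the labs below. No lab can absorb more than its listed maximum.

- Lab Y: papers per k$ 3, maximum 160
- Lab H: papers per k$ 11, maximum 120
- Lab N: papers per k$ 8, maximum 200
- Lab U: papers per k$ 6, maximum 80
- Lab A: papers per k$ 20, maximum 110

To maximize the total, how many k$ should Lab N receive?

130

Order the labs by papers per k$: Lab A 20 > Lab H 11 > Lab N 8 > Lab U 6 > Lab Y 3.
Give Lab A 110 to hit its cap of 110 — 250 left.
Lab H takes 120 to reach its cap of 120 — 130 left.
Only 130 left; Lab N takes them to reach 130.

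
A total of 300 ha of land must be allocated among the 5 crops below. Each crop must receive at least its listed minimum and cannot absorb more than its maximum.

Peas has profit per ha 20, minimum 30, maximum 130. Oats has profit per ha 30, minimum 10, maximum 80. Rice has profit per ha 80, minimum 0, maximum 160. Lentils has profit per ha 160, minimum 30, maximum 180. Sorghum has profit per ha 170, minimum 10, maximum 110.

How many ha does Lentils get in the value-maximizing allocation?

Meeting every minimum uses 30+10+0+30+10 = 80 ha, leaving 220.
Rank by profit per ha: Sorghum 170 > Lentils 160 > Rice 80 > Oats 30 > Peas 20.
Sorghum: +100 to 110 (cap) → 120 left.
Only 120 left; Lentils takes them to reach 150.

150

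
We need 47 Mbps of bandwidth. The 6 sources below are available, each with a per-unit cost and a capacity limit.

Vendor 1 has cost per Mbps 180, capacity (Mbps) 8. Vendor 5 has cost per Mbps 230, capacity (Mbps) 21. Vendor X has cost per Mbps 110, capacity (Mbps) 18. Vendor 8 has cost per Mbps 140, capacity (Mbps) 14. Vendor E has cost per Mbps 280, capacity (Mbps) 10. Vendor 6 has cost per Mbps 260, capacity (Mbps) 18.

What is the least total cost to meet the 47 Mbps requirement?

Cheapest first:
Vendor X at 110: take all 18 Mbps — 29 still needed.
Vendor 8 at 140: take all 14 Mbps — 15 still needed.
Vendor 1 (180): use full 8 — 7 Mbps to go.
Vendor 5 at 230: take 7 of its 21 — requirement met.
Vendor 6, Vendor E: unused.
Cost = 18×110 + 14×140 + 8×180 + 7×230 = 6990.

6990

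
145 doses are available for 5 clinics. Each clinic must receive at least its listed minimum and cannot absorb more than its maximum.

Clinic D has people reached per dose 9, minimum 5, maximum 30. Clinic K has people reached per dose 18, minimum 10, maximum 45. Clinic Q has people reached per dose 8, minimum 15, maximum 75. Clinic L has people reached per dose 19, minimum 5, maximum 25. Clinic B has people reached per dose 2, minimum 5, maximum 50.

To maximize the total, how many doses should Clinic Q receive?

40

Meeting every minimum uses 5+10+15+5+5 = 40 doses, leaving 105.
Rank by people reached per dose: Clinic L 19 > Clinic K 18 > Clinic D 9 > Clinic Q 8 > Clinic B 2.
Clinic L: +20 to 25 (cap) → 85 left.
Give Clinic K 35 more to hit its cap of 45 → 50 left.
Give Clinic D 25 more to hit its cap of 30 → 25 left.
Clinic Q has room for 60 more but only 25 remain, so it gets 40.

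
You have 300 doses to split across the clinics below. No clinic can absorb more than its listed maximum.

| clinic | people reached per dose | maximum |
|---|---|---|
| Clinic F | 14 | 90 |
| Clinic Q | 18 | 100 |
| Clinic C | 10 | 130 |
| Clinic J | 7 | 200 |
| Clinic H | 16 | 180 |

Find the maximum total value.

Highest people reached per dose first: Clinic Q 18 > Clinic H 16 > Clinic F 14 > Clinic C 10 > Clinic J 7.
Clinic Q: +100 to 100 (cap) → 200 left.
Give Clinic H 180 to hit its cap of 180 → 20 left.
Only 20 left; Clinic F takes them to reach 20.
Total = 14×20 + 18×100 + 16×180 = 4960.

4960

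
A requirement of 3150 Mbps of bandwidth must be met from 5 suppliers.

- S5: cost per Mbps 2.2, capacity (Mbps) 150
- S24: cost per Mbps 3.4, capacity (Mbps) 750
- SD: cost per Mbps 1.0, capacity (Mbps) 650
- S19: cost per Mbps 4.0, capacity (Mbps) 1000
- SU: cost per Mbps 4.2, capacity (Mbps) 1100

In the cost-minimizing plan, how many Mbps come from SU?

Cheapest first:
Take 650 from SD at 1.0 → need 2500 more.
S5 (2.2): use full 150 → 2350 Mbps to go.
Take 750 from S24 at 3.4 → need 1600 more.
Take 1000 from S19 at 4.0 → need 600 more.
Take 600 from SU at 4.2 to finish.

600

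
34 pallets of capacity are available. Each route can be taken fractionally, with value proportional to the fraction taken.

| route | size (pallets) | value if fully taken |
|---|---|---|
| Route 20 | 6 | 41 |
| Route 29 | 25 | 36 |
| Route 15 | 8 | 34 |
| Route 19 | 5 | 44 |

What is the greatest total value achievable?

Best value per unit of size first: Route 19 44/5≈8.8, Route 20 41/6≈6.83, Route 15 34/8≈4.25, Route 29 36/25≈1.44.
Route 19: take in full, 5 pallets for value 44 → 29 left.
All 6 pallets of Route 20 fit (value 41) → 23 remain.
All 8 pallets of Route 15 fit (value 34) → 15 remain.
15 pallets left: a 15/25 share of Route 29 gives 36×15/25 = 21.6.
Total value = 140.6.

140.6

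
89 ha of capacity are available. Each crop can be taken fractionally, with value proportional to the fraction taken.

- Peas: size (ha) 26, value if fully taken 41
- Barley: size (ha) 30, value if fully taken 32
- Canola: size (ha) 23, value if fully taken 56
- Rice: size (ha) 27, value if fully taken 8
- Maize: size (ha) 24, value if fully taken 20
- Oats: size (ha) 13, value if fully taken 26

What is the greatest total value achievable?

Sort by value density: Canola 56/23≈2.43, Oats 26/13≈2, Peas 41/26≈1.58, Barley 32/30≈1.07, Maize 20/24≈0.833, Rice 8/27≈0.296.
Take all of Canola (23 ha, value 56) — 66 ha left.
Oats: take in full, 13 ha for value 26 — 53 left.
Peas: take in full, 26 ha for value 41 — 27 left.
Fill the last 27 ha with part of Barley: 27/30 of it earns 28.8.
Total value = 151.8.

151.8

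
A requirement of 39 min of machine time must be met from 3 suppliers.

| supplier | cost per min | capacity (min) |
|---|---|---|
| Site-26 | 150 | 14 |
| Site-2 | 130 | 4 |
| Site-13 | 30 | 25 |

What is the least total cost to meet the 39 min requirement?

Cheapest first:
Site-13 at 30: take all 25 min → 14 still needed.
Site-2 at 130: take all 4 min → 10 still needed.
Take 10 from Site-26 at 150 to finish.
Cost = 25×30 + 4×130 + 10×150 = 2770.

2770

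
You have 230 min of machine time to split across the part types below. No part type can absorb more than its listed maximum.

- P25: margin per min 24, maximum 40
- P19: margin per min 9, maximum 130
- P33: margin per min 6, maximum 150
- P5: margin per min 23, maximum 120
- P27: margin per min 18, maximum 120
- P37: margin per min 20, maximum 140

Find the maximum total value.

Rank by margin per min: P25 24 > P5 23 > P37 20 > P27 18 > P19 9 > P33 6.
P25: +40 to 40 (cap) — 190 left.
Give P5 120 to hit its cap of 120 — 70 left.
P37 has room for 140 but only 70 remain, so it gets 70.
Total = 24×40 + 23×120 + 20×70 = 5120.

5120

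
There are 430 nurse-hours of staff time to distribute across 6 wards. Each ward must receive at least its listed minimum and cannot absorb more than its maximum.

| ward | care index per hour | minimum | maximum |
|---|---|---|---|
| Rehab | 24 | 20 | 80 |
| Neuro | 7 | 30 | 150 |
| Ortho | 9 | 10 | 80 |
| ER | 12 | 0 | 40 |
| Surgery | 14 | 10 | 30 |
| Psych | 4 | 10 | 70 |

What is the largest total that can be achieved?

Meeting every minimum uses 20+30+10+0+10+10 = 80 nurse-hours, leaving 350.
Rank by care index per hour: Rehab 24 > Surgery 14 > ER 12 > Ortho 9 > Neuro 7 > Psych 4.
Give Rehab 60 more to hit its cap of 80 — 290 left.
Give Surgery 20 more to hit its cap of 30 — 270 left.
ER: +40 to 40 (cap) — 230 left.
Ortho takes 70 more to reach its cap of 80 — 160 left.
Neuro: +120 to 150 (cap) — 40 left.
Psych: +40 (room for 60) → 50. Pool exhausted.
Total = 24×80 + 7×150 + 9×80 + 12×40 + 14×30 + 4×50 = 4790.

4790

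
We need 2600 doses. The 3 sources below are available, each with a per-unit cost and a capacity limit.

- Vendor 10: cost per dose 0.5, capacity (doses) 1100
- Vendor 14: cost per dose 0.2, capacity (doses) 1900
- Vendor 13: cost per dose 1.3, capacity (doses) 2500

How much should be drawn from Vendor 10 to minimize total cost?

Cheapest first:
Vendor 14 (0.2): use full 1900 — 700 doses to go.
Vendor 10 at 0.5: take 700 of its 1100 — requirement met.
Vendor 13: unused.

700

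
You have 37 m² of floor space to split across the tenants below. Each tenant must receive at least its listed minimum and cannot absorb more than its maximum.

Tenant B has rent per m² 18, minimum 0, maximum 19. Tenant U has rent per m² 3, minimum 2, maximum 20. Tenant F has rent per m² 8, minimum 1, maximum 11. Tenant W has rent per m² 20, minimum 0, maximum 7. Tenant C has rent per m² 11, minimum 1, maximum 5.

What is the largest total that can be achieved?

Meeting every minimum uses 0+2+1+0+1 = 4 m², leaving 33.
Order the tenants by rent per m²: Tenant W 20 > Tenant B 18 > Tenant C 11 > Tenant F 8 > Tenant U 3.
Tenant W: +7 to 7 (cap) ; 26 left.
Give Tenant B 19 more to hit its cap of 19 ; 7 left.
Tenant C: +4 to 5 (cap) ; 3 left.
Tenant F: +3 (room for 10) → 4. Pool exhausted.
Total = 18×19 + 3×2 + 8×4 + 20×7 + 11×5 = 575.

575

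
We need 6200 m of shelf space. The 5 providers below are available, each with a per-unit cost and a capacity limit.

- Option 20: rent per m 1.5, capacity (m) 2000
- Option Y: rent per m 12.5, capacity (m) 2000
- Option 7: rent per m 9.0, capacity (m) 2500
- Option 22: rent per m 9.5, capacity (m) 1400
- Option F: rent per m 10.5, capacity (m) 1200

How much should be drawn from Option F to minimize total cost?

Fill from the cheapest provider first.
Take 2000 from Option 20 at 1.5 → need 4200 more.
Option 7 (9.0): use full 2500 → 1700 m to go.
Take 1400 from Option 22 at 9.5 → need 300 more.
Option F at 10.5: take 300 of its 1200 → requirement met.
Option Y: unused.

300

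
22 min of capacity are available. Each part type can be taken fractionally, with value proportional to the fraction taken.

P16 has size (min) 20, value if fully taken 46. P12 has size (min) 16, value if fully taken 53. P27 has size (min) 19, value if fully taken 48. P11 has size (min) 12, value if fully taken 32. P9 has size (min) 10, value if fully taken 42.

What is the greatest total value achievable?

Sort by value density: P9 42/10≈4.2, P12 53/16≈3.31, P11 32/12≈2.67, P27 48/19≈2.53, P16 46/20≈2.3.
Take all of P9 (10 min, value 42) — 12 min left.
Only 12 min remain; take 12/16 of P12 for value 53×12/16 = 39.75.
Total value = 81.75.

81.75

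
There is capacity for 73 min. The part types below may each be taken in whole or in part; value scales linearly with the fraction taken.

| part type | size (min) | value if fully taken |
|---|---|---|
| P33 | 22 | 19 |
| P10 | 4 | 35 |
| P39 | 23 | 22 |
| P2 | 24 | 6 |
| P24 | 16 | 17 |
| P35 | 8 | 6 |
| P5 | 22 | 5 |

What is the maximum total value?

Sort by value density: P10 35/4≈8.75, P24 17/16≈1.06, P39 22/23≈0.957, P33 19/22≈0.864, P35 6/8≈0.75, P2 6/24≈0.25, P5 5/22≈0.227.
Take all of P10 (4 min, value 35) ; 69 min left.
All 16 min of P24 fit (value 17) ; 53 remain.
All 23 min of P39 fit (value 22) ; 30 remain.
Take all of P33 (22 min, value 19) ; 8 min left.
P35: take in full, 8 min for value 6 ; 0 left.
Total value = 99.

99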